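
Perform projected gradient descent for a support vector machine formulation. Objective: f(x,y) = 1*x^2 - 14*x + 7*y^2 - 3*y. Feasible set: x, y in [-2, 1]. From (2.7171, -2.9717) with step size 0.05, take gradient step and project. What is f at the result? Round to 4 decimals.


Step 1: Compute gradient at (2.7171, -2.9717).
grad_x = 2*1*2.7171 - 14 = -8.5658
grad_y = 2*7*-2.9717 - 3 = -44.6038
Step 2: Gradient step.
x_raw = 2.7171 - 0.05*-8.5658 = 3.1454
y_raw = -2.9717 - 0.05*-44.6038 = -0.7415
Step 3: Project onto [-2, 1].
x_proj = clip(3.1454) = 1.0
y_proj = clip(-0.7415) = -0.7415
Step 4: Evaluate f.
f(1.0, -0.7415) = -6.9266


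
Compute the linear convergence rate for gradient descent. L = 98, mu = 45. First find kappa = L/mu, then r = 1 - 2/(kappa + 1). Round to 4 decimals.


Step 1: Compute the condition number.
kappa = L/mu = 98/45 = 2.1778
Step 2: Compute the convergence rate.
r = 1 - 2/(kappa + 1) = 1 - 2*mu/(L + mu) = (L - mu)/(L + mu) = 53/143 = 0.3706


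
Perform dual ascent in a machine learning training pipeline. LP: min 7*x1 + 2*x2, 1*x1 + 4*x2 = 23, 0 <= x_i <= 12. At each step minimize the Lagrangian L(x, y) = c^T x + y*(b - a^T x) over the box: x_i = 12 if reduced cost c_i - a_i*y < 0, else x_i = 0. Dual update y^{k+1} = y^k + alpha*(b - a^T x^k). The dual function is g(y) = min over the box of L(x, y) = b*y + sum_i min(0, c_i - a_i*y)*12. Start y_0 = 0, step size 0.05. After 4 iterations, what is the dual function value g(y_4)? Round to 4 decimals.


Dual ascent for LP: min 7*x1 + 2*x2, 1*x1 + 4*x2 = 23, 0 <= x_i <= 12
Step 1: y^k = 0.0, reduced costs: (7.0, 2.0)
  x^k = (0.0, 0.0), subgradient = b - a^T x = 23.0
  y^{k+1} = 0.0 + 0.05*23.0 = 1.15
Step 2: y^k = 1.15, reduced costs: (5.85, -2.6)
  x^k = (0.0, 12.0), subgradient = b - a^T x = -25.0
  y^{k+1} = 1.15 + 0.05*-25.0 = -0.1
Step 3: y^k = -0.1, reduced costs: (7.1, 2.4)
  x^k = (0.0, 0.0), subgradient = b - a^T x = 23.0
  y^{k+1} = -0.1 + 0.05*23.0 = 1.05
Step 4: y^k = 1.05, reduced costs: (5.95, -2.2)
  x^k = (0.0, 12.0), subgradient = b - a^T x = -25.0
  y^{k+1} = 1.05 + 0.05*-25.0 = -0.2
Dual objective at y_4 = -0.2: reduced costs (7.2, 2.8), box minimizer x = (0.0, 0.0)
g(y_4) = b*y + (c1 - a1*y)*x1 + (c2 - a2*y)*x2 = 23*(-0.2) + 7.2*0.0 + 2.8*0.0 = -4.6 + 0.0 + 0.0 = -4.6


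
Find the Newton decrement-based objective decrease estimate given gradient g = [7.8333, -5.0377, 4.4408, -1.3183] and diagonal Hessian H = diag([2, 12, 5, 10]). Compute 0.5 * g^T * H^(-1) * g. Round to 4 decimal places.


Step 1: H is diagonal, so H^(-1) * g = [3.9167, -0.4198, 0.8882, -0.1318].
Step 2: g^T H^(-1) g = sum_i g_i^2 / H_ii
  = (7.8333)^2/2 + (-5.0377)^2/12 + (4.4408)^2/5 + (-1.3183)^2/10
  = 30.6803 + 2.1149 + 3.9441 + 0.1738 = 36.9131
Step 3: Objective decrease = 0.5 * g^T H^(-1) g = 18.4565


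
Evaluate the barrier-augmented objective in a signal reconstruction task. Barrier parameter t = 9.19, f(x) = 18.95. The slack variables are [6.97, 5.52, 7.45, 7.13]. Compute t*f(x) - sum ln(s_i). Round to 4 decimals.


Step 1: Compute log-barrier.
ln values: [1.9416, 1.7084, 2.0082, 1.9643]
phi = -(1.9416 + 1.7084 + 2.0082 + 1.9643) = -7.6225
Step 2: Compute augmented objective.
t*f(x) = 9.19*18.95 = 174.1505
Total = 174.1505 - 7.6225 = 166.528


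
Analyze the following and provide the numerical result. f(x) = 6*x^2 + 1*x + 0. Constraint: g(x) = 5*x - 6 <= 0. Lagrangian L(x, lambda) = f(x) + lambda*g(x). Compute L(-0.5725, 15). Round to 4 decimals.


Step 1: Evaluate f(x).
f(-0.5725) = 6*(-0.5725)^2 + 1*(-0.5725) + 0 = 1.394
Step 2: Evaluate g(x).
g(-0.5725) = 5*-0.5725 - 6 = -8.8625
Step 3: Compute Lagrangian.
L = 1.394 + 15*-8.8625 = -131.5435


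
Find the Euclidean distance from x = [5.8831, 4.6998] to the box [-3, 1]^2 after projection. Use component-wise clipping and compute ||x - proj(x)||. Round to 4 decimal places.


Project each component onto [-3, 1].
clip(5.8831) = 1.0, clip(4.6998) = 1.0
Projection = [1.0, 1.0]
Squared diffs: [23.8447, 13.6885]
Distance = sqrt(37.5332) = 6.1264


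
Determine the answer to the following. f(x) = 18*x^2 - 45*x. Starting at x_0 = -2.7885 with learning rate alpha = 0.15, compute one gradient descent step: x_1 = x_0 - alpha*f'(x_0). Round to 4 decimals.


We compute the gradient at x_0 and apply the update.
f'(x) = 36*x - 45
f'(-2.7885) = 36*-2.7885 - 45 = -145.386
x_1 = -2.7885 - 0.15*-145.386 = 19.0194


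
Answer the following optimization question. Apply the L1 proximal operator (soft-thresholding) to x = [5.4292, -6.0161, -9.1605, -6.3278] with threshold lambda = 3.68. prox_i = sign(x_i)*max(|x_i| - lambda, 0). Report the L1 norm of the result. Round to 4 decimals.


Soft-thresholding with lambda = 3.68:
prox(5.4292) = sign(5.4292)*max(|5.4292| - 3.68, 0) = 1.7492
prox(-6.0161) = sign(-6.0161)*max(|-6.0161| - 3.68, 0) = -2.3361
prox(-9.1605) = sign(-9.1605)*max(|-9.1605| - 3.68, 0) = -5.4805
prox(-6.3278) = sign(-6.3278)*max(|-6.3278| - 3.68, 0) = -2.6478
prox(x) = [1.7492, -2.3361, -5.4805, -2.6478]
||prox(x)||_1 = 1.7492 + 2.3361 + 5.4805 + 2.6478 = 12.2136


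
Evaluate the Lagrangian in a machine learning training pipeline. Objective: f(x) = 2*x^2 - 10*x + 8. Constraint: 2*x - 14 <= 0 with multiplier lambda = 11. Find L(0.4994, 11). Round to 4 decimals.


Step 1: Evaluate f(x).
f(0.4994) = 2*0.4994^2 - 10*0.4994 + 8 = 3.5048
Step 2: Evaluate g(x).
g(0.4994) = 2*0.4994 - 14 = -13.0012
Step 3: Compute Lagrangian.
L = 3.5048 + 11*-13.0012 = -139.5084


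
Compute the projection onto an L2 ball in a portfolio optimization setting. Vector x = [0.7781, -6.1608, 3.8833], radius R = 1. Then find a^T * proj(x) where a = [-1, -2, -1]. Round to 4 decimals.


Step 1: Compute ||x|| (intermediates to 6 decimals).
||x|| = sqrt(0.7781^2 + (-6.1608)^2 + 3.8833^2) = 7.323996
Step 2: Project.
Since ||x|| > R, scale = R/||x|| = 1/7.323996 = 0.136537, proj(x) = scale * x
proj(x) = [0.106239, -0.841177, 0.530214]
Step 3: Dot product.
a^T * proj(x) = -1*0.106239 - 2*(-0.841177) - 1*0.530214 = 1.0459


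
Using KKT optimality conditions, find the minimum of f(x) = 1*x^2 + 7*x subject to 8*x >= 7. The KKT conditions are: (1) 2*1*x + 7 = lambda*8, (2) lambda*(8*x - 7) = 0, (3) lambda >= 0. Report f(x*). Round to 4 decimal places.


Step 1: Try lambda = 0 (constraint inactive).
x_unc = -7/(2*1) = -3.5
Check: 8*-3.5 = -28.0 < 7 -- violated!
Step 2: Constraint must be active: 8*x = 7
x* = 7/8 = 0.875
lambda = (2*1*0.875 + 7)/8 = 1.0938
Step 3: Compute optimal value.
f(x*) = 1*0.875^2 + 7*0.875 = 6.8906


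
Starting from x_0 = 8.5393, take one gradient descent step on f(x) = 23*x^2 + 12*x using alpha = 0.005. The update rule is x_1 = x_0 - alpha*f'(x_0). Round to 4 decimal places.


We compute the gradient at x_0 and apply the update.
f'(x) = 46*x + 12
f'(8.5393) = 46*8.5393 + 12 = 404.8078
x_1 = 8.5393 - 0.005*404.8078 = 6.5153


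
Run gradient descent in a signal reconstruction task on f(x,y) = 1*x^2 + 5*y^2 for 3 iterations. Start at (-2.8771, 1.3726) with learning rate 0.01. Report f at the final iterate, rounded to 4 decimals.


Gradient descent on f(x,y) = 1*x^2 + 5*y^2.
Starting point: (-2.8771, 1.3726), alpha = 0.01
Step 1: grad_x = 2*1*-2.8771 = -5.7542, grad_y = 2*5*1.3726 = 13.726
  x_1 = -2.8771 - 0.01*-5.7542 = -2.8196
  y_1 = 1.3726 - 0.01*13.726 = 1.2353
Step 2: grad_x = 2*1*-2.8196 = -5.6391, grad_y = 2*5*1.2353 = 12.3534
  x_2 = -2.8196 - 0.01*-5.6391 = -2.7632
  y_2 = 1.2353 - 0.01*12.3534 = 1.1118
Step 3: grad_x = 2*1*-2.7632 = -5.5263, grad_y = 2*5*1.1118 = 11.1181
  x_3 = -2.7632 - 0.01*-5.5263 = -2.7079
  y_3 = 1.1118 - 0.01*11.1181 = 1.0006
f(-2.7079, 1.0006) = 1*(-2.7079)^2 + 5*1.0006^2 = 12.339


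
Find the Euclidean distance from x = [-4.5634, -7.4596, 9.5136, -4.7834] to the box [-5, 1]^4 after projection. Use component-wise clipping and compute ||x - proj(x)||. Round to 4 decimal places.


Project each component onto [-5, 1].
clip(-4.5634) = -4.5634, clip(-7.4596) = -5.0, clip(9.5136) = 1.0, clip(-4.7834) = -4.7834
Projection = [-4.5634, -5.0, 1.0, -4.7834]
Squared diffs: [0.0, 6.0496, 72.4814, 0.0]
Distance = sqrt(78.531) = 8.8618


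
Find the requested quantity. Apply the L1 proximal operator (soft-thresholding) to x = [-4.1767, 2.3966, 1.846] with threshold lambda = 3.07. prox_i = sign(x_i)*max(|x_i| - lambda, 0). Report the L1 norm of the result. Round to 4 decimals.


Soft-thresholding with lambda = 3.07:
prox(-4.1767) = sign(-4.1767)*max(|-4.1767| - 3.07, 0) = -1.1067
prox(2.3966) = sign(2.3966)*max(|2.3966| - 3.07, 0) = 0.0
prox(1.846) = sign(1.846)*max(|1.846| - 3.07, 0) = 0.0
prox(x) = [-1.1067, 0.0, 0.0]
||prox(x)||_1 = 1.1067 + 0.0 + 0.0 = 1.1067


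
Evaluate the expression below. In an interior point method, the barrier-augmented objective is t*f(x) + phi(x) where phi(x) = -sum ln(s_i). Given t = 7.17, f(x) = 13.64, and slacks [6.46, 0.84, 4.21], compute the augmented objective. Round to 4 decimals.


Step 1: Compute log-barrier.
ln values: [1.8656, -0.1744, 1.4375]
phi = -(1.8656 - 0.1744 + 1.4375) = -3.1287
Step 2: Compute augmented objective.
t*f(x) = 7.17*13.64 = 97.7988
Total = 97.7988 - 3.1287 = 94.6701


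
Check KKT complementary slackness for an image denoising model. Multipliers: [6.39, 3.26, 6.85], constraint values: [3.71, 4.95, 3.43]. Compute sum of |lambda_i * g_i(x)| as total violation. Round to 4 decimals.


KKT complementary slackness check:
lambda_1 * g_1 = 6.39 * 3.71 = 23.7069
lambda_2 * g_2 = 3.26 * 4.95 = 16.137
lambda_3 * g_3 = 6.85 * 3.43 = 23.4955
Total violation = 23.7069 + 16.137 + 23.4955 = 63.3394


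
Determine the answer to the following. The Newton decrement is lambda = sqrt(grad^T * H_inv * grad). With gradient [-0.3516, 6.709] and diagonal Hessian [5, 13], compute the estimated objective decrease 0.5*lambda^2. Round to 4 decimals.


Step 1: H is diagonal, so H^(-1) * g = [-0.0703, 0.5161].
Step 2: g^T H^(-1) g = sum_i g_i^2 / H_ii
  = (-0.3516)^2/5 + (6.709)^2/13
  = 0.0247 + 3.4624 = 3.4871
Step 3: Objective decrease = 0.5 * g^T H^(-1) g = 1.7435


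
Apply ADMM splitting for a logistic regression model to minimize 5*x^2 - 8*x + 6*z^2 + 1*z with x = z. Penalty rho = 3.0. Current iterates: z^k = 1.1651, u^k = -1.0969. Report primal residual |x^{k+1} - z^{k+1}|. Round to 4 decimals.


ADMM iteration with rho = 3.0, z^k = 1.1651, u^k = -1.0969
Step 1: x-update.
Minimize 5*x^2 - 8*x + (3.0/2)*(x - 1.1651 - 1.0969)^2
FOC: (2*5 + 3.0)*x = 8 + 3.0*(1.1651 + 1.0969)
x^{k+1} = 1.1374
Step 2: z-update.
Minimize 6*z^2 + 1*z + (3.0/2)*(1.1374 - z - 1.0969)^2
FOC: (2*6 + 3.0)*z = -1 + 3.0*(1.1374 - 1.0969)
z^{k+1} = -0.0586
Step 3: u-update.
u^{k+1} = -1.0969 + 1.1374 + 0.0586 = 0.0991
Step 4: Primal residual = |1.1374 + 0.0586| = 1.196


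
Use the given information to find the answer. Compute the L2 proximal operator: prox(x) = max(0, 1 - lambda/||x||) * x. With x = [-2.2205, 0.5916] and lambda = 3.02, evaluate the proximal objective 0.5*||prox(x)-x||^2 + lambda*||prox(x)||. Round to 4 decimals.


Step 1: Compute ||x||.
||x|| = 2.298
Step 2: Compute scaling factor.
scale = max(0, 1 - 3.02/2.298) = 0.0
Step 3: prox(x) = [-0.0, 0.0]
||prox(x)|| = 0.0
Step 4: Proximal objective.
0.5*||prox-x||^2 = 2.6403
lambda*||prox|| = 0.0
Total = 2.6403


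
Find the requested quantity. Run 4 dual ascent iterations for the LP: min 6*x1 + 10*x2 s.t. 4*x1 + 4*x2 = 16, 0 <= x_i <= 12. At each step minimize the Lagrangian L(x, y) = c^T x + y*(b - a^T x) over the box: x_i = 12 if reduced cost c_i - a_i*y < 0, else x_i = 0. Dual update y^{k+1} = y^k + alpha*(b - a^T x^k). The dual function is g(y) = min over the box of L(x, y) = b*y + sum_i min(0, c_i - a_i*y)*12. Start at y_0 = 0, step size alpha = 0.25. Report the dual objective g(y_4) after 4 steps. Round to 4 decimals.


Dual ascent for LP: min 6*x1 + 10*x2, 4*x1 + 4*x2 = 16, 0 <= x_i <= 12
Step 1: y^k = 0.0, reduced costs: (6.0, 10.0)
  x^k = (0.0, 0.0), subgradient = b - a^T x = 16.0
  y^{k+1} = 0.0 + 0.25*16.0 = 4.0
Step 2: y^k = 4.0, reduced costs: (-10.0, -6.0)
  x^k = (12.0, 12.0), subgradient = b - a^T x = -80.0
  y^{k+1} = 4.0 + 0.25*-80.0 = -16.0
Step 3: y^k = -16.0, reduced costs: (70.0, 74.0)
  x^k = (0.0, 0.0), subgradient = b - a^T x = 16.0
  y^{k+1} = -16.0 + 0.25*16.0 = -12.0
Step 4: y^k = -12.0, reduced costs: (54.0, 58.0)
  x^k = (0.0, 0.0), subgradient = b - a^T x = 16.0
  y^{k+1} = -12.0 + 0.25*16.0 = -8.0
Dual objective at y_4 = -8.0: reduced costs (38.0, 42.0), box minimizer x = (0.0, 0.0)
g(y_4) = b*y + (c1 - a1*y)*x1 + (c2 - a2*y)*x2 = 16*(-8.0) + 38.0*0.0 + 42.0*0.0 = -128.0 + 0.0 + 0.0 = -128.0


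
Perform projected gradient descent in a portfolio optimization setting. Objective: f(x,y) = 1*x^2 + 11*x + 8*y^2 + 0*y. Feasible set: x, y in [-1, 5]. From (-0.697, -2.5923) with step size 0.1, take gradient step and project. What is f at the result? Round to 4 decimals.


Step 1: Compute gradient at (-0.697, -2.5923).
grad_x = 2*1*-0.697 + 11 = 9.606
grad_y = 2*8*-2.5923 + 0 = -41.4768
Step 2: Gradient step.
x_raw = -0.697 - 0.1*9.606 = -1.6576
y_raw = -2.5923 - 0.1*-41.4768 = 1.5554
Step 3: Project onto [-1, 5].
x_proj = clip(-1.6576) = -1.0
y_proj = clip(1.5554) = 1.5554
Step 4: Evaluate f.
f(-1.0, 1.5554) = 9.3537


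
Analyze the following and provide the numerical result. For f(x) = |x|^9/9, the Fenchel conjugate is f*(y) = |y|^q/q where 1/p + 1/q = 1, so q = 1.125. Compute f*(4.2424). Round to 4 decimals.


The conjugate exponent q satisfies 1/p + 1/q = 1.
p = 9, so q = 9/(9 - 1) = 1.125
|y|^q = 4.2424^1.125 = 5.0823
f*(4.2424) = 5.0823 / 1.125 = 4.5176


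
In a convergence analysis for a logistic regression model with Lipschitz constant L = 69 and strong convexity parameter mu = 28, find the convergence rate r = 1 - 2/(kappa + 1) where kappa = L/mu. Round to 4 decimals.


Step 1: Compute the condition number.
kappa = L/mu = 69/28 = 2.4643
Step 2: Compute the convergence rate.
r = 1 - 2/(kappa + 1) = 1 - 2*mu/(L + mu) = (L - mu)/(L + mu) = 41/97 = 0.4227


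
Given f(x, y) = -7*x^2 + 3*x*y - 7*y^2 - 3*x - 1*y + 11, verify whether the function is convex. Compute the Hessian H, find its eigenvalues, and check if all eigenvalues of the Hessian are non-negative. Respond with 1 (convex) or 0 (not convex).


The Hessian of f(x,y) = -7*x^2 + 3*x*y - 7*y^2 - 3*x - 1*y + 11 is:
H = [[-14, 3], [3, -14]]
Trace = -14 - 14 = -28
Determinant = -14*-14 - (3)^2 = 187
Discriminant = (-28)^2 - 4*187 = 36.0
Eigenvalues: lambda_1 = -17.0, lambda_2 = -11.0
The function is not convex.

0


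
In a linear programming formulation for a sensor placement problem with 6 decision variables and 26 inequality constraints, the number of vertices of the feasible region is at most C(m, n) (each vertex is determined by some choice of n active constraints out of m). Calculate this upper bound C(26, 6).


Each vertex corresponds to some choice of n active constraints out of m, so the number of vertices is at most C(m, n) = m! / (n!(m-n)!).
m = 26, n = 6
Numerator: 26 * 25 * 24 * 23 * 22 * 21
Denominator: 6! = 720
C(26, 6) = 230230


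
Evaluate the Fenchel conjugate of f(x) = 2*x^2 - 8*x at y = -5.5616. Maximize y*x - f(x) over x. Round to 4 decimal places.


f*(y) = sup_x {y*x - a*x^2 - b*x} = sup_x {(y-b)*x - a*x^2}
FOC: (y - b) - 2a*x = 0 => x* = (y - b)/(2a)
x* = (-5.5616 + 8)/(2*2) = 0.6096
f*(-5.5616) = (y-b)^2/(4a) = (-5.5616 + 8)^2/(4*2)
= 5.9458/8 = 0.7432


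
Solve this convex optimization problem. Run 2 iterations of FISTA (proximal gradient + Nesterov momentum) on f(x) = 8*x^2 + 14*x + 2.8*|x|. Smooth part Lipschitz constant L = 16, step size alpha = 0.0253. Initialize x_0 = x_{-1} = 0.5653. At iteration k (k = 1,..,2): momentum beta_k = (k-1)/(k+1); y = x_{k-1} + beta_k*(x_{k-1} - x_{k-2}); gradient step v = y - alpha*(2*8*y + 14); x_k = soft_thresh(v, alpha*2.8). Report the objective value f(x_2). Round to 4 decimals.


FISTA on f(x) = 8*x^2 + 14*x + 2.8*|x|
L = 16, alpha = 0.0253
Iteration 1: beta = 0.0, y = 0.5653 + 0.0*(0.5653 - 0.5653) = 0.5653
  grad(y) = 23.0448, v = y - alpha*grad = -0.0177
  prox(v) = soft_thresh(-0.0177, 0.0708) = 0.0
Iteration 2: beta = 0.3333, y = 0.0 + 0.3333*(0.0 - 0.5653) = -0.1884
  grad(y) = 10.9851, v = y - alpha*grad = -0.4664
  prox(v) = soft_thresh(-0.4664, 0.0708) = -0.3955
f(x_2) = 8*(-0.3955)^2 + 14*(-0.3955) + 2.8*|-0.3955| = -3.1783


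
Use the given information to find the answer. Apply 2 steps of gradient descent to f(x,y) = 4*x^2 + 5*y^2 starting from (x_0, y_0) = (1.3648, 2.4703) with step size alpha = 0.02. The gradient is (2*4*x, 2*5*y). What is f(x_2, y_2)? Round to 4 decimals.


Gradient descent on f(x,y) = 4*x^2 + 5*y^2.
Starting point: (1.3648, 2.4703), alpha = 0.02
Step 1: grad_x = 2*4*1.3648 = 10.9184, grad_y = 2*5*2.4703 = 24.703
  x_1 = 1.3648 - 0.02*10.9184 = 1.1464
  y_1 = 2.4703 - 0.02*24.703 = 1.9762
Step 2: grad_x = 2*4*1.1464 = 9.1715, grad_y = 2*5*1.9762 = 19.7624
  x_2 = 1.1464 - 0.02*9.1715 = 0.963
  y_2 = 1.9762 - 0.02*19.7624 = 1.581
f(0.963, 1.581) = 4*0.963^2 + 5*1.581^2 = 16.2072


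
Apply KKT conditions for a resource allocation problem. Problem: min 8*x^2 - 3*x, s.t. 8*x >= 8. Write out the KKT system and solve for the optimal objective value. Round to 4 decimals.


Step 1: Try lambda = 0 (constraint inactive).
x_unc = 3/(2*8) = 0.1875
Check: 8*0.1875 = 1.5 < 8 -- violated!
Step 2: Constraint must be active: 8*x = 8
x* = 8/8 = 1.0
lambda = (2*8*1.0 - 3)/8 = 1.625
Step 3: Compute optimal value.
f(x*) = 8*1.0^2 - 3*1.0 = 5.0


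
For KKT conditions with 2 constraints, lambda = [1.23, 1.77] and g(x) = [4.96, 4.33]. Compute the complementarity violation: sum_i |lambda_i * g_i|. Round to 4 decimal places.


KKT complementary slackness check:
lambda_1 * g_1 = 1.23 * 4.96 = 6.1008
lambda_2 * g_2 = 1.77 * 4.33 = 7.6641
Total violation = 6.1008 + 7.6641 = 13.7649


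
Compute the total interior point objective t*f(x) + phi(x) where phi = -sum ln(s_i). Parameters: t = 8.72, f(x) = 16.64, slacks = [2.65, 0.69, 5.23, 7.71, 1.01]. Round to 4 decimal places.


Step 1: Compute log-barrier.
ln values: [0.9746, -0.3711, 1.6544, 2.0425, 0.01]
phi = -(0.9746 - 0.3711 + 1.6544 + 2.0425 + 0.01) = -4.3104
Step 2: Compute augmented objective.
t*f(x) = 8.72*16.64 = 145.1008
Total = 145.1008 - 4.3104 = 140.7904


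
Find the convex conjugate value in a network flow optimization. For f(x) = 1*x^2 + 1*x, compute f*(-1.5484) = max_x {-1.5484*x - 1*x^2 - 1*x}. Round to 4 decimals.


f*(y) = sup_x {y*x - a*x^2 - b*x} = sup_x {(y-b)*x - a*x^2}
FOC: (y - b) - 2a*x = 0 => x* = (y - b)/(2a)
x* = (-1.5484 - 1)/(2*1) = -1.2742
f*(-1.5484) = (y-b)^2/(4a) = (-1.5484 - 1)^2/(4*1)
= 6.4943/4 = 1.6236


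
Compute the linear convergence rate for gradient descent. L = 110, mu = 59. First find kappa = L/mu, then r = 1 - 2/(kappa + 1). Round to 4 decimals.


Step 1: Compute the condition number.
kappa = L/mu = 110/59 = 1.8644
Step 2: Compute the convergence rate.
r = 1 - 2/(kappa + 1) = 1 - 2*mu/(L + mu) = (L - mu)/(L + mu) = 51/169 = 0.3018


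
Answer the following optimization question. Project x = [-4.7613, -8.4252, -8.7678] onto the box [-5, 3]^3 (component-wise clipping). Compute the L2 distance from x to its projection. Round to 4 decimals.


Project each component onto [-5, 3].
clip(-4.7613) = -4.7613, clip(-8.4252) = -5.0, clip(-8.7678) = -5.0
Projection = [-4.7613, -5.0, -5.0]
Squared diffs: [0.0, 11.732, 14.1963]
Distance = sqrt(25.9283) = 5.092


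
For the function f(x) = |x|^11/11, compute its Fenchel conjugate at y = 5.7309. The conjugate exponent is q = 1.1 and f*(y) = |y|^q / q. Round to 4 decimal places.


The conjugate exponent q satisfies 1/p + 1/q = 1.
p = 11, so q = 11/(11 - 1) = 1.1
|y|^q = 5.7309^1.1 = 6.8241
f*(5.7309) = 6.8241 / 1.1 = 6.2037


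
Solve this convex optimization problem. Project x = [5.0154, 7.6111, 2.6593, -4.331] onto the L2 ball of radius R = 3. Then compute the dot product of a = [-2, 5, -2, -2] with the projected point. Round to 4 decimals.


Step 1: Compute ||x|| (intermediates to 6 decimals).
||x|| = sqrt(5.0154^2 + 7.6111^2 + 2.6593^2 + (-4.331)^2) = 10.436116
Step 2: Project.
Since ||x|| > R, scale = R/||x|| = 3/10.436116 = 0.287463, proj(x) = scale * x
proj(x) = [1.441742, 2.18791, 0.76445, -1.245002]
Step 3: Dot product.
a^T * proj(x) = -2*1.441742 + 5*2.18791 - 2*0.76445 - 2*(-1.245002) = 9.0172


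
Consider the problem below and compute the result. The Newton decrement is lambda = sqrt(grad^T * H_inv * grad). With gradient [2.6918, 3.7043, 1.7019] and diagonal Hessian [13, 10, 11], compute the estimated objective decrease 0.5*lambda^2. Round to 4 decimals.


Step 1: H is diagonal, so H^(-1) * g = [0.2071, 0.3704, 0.1547].
Step 2: g^T H^(-1) g = sum_i g_i^2 / H_ii
  = (2.6918)^2/13 + (3.7043)^2/10 + (1.7019)^2/11
  = 0.5574 + 1.3722 + 0.2633 = 2.1929
Step 3: Objective decrease = 0.5 * g^T H^(-1) g = 1.0964


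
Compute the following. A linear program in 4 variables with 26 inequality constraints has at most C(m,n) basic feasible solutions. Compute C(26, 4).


Each vertex corresponds to some choice of n active constraints out of m, so the number of vertices is at most C(m, n) = m! / (n!(m-n)!).
m = 26, n = 4
Numerator: 26 * 25 * 24 * 23
Denominator: 4! = 24
C(26, 4) = 14950


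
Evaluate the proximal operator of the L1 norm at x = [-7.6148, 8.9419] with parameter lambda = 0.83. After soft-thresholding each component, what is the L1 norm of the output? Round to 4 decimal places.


Soft-thresholding with lambda = 0.83:
prox(-7.6148) = sign(-7.6148)*max(|-7.6148| - 0.83, 0) = -6.7848
prox(8.9419) = sign(8.9419)*max(|8.9419| - 0.83, 0) = 8.1119
prox(x) = [-6.7848, 8.1119]
||prox(x)||_1 = 6.7848 + 8.1119 = 14.8967


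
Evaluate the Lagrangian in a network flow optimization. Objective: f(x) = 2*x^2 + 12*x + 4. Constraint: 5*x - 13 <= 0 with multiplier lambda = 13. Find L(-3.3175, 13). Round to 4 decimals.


Step 1: Evaluate f(x).
f(-3.3175) = 2*(-3.3175)^2 + 12*(-3.3175) + 4 = -13.7984
Step 2: Evaluate g(x).
g(-3.3175) = 5*-3.3175 - 13 = -29.5875
Step 3: Compute Lagrangian.
L = -13.7984 + 13*-29.5875 = -398.4359


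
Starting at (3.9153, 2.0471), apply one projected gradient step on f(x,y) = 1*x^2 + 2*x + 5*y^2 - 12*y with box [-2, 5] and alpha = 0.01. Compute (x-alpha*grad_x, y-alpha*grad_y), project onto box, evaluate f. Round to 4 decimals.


Step 1: Compute gradient at (3.9153, 2.0471).
grad_x = 2*1*3.9153 + 2 = 9.8306
grad_y = 2*5*2.0471 - 12 = 8.471
Step 2: Gradient step.
x_raw = 3.9153 - 0.01*9.8306 = 3.817
y_raw = 2.0471 - 0.01*8.471 = 1.9624
Step 3: Project onto [-2, 5].
x_proj = clip(3.817) = 3.817
y_proj = clip(1.9624) = 1.9624
Step 4: Evaluate f.
f(3.817, 1.9624) = 17.9096


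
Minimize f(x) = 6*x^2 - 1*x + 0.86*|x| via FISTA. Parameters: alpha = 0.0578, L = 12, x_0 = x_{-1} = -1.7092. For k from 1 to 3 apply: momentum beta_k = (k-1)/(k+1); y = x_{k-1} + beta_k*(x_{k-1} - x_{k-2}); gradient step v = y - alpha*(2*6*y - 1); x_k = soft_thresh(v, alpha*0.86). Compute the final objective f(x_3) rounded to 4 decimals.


FISTA on f(x) = 6*x^2 - 1*x + 0.86*|x|
L = 12, alpha = 0.0578
Iteration 1: beta = 0.0, y = -1.7092 + 0.0*(-1.7092 + 1.7092) = -1.7092
  grad(y) = -21.5104, v = y - alpha*grad = -0.4659
  prox(v) = soft_thresh(-0.4659, 0.0497) = -0.4162
Iteration 2: beta = 0.3333, y = -0.4162 + 0.3333*(-0.4162 + 1.7092) = 0.0148
  grad(y) = -0.8223, v = y - alpha*grad = 0.0623
  prox(v) = soft_thresh(0.0623, 0.0497) = 0.0126
Iteration 3: beta = 0.5, y = 0.0126 + 0.5*(0.0126 + 0.4162) = 0.227
  grad(y) = 1.7245, v = y - alpha*grad = 0.1274
  prox(v) = soft_thresh(0.1274, 0.0497) = 0.0777
f(x_3) = 6*0.0777^2 - 1*0.0777 + 0.86*|0.0777| = 0.0253


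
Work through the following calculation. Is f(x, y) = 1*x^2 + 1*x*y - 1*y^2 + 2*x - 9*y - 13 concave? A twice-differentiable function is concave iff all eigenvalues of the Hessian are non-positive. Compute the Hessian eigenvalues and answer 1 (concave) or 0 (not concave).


The Hessian of f(x,y) = 1*x^2 + 1*x*y - 1*y^2 + 2*x - 9*y - 13 is:
H = [[2, 1], [1, -2]]
Trace = 2 - 2 = 0
Determinant = 2*-2 - (1)^2 = -5
Discriminant = (0)^2 - 4*-5 = 20.0
Eigenvalues: lambda_1 = -2.2361, lambda_2 = 2.2361
The function is not concave.

0


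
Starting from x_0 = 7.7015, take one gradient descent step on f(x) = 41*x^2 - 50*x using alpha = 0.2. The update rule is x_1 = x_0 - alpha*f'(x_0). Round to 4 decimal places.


We compute the gradient at x_0 and apply the update.
f'(x) = 82*x - 50
f'(7.7015) = 82*7.7015 - 50 = 581.523
x_1 = 7.7015 - 0.2*581.523 = -108.6031


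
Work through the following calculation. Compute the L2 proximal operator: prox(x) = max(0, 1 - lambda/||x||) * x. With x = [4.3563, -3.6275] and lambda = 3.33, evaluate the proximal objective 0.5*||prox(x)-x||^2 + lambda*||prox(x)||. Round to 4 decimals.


Step 1: Compute ||x||.
||x|| = 5.6689
Step 2: Compute scaling factor.
scale = max(0, 1 - 3.33/5.6689) = 0.4126
Step 3: prox(x) = [1.7973, -1.4966]
||prox(x)|| = 2.3389
Step 4: Proximal objective.
0.5*||prox-x||^2 = 5.5445
lambda*||prox|| = 7.7885
Total = 13.3329


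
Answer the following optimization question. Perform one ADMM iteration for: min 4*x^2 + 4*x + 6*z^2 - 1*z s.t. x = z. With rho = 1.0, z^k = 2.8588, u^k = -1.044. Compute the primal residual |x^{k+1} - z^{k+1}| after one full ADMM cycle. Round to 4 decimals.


ADMM iteration with rho = 1.0, z^k = 2.8588, u^k = -1.044
Step 1: x-update.
Minimize 4*x^2 + 4*x + (1.0/2)*(x - 2.8588 - 1.044)^2
FOC: (2*4 + 1.0)*x = -4 + 1.0*(2.8588 + 1.044)
x^{k+1} = -0.0108
Step 2: z-update.
Minimize 6*z^2 - 1*z + (1.0/2)*(-0.0108 - z - 1.044)^2
FOC: (2*6 + 1.0)*z = 1 + 1.0*(-0.0108 - 1.044)
z^{k+1} = -0.0042
Step 3: u-update.
u^{k+1} = -1.044 - 0.0108 + 0.0042 = -1.0506
Step 4: Primal residual = |-0.0108 + 0.0042| = 0.0066


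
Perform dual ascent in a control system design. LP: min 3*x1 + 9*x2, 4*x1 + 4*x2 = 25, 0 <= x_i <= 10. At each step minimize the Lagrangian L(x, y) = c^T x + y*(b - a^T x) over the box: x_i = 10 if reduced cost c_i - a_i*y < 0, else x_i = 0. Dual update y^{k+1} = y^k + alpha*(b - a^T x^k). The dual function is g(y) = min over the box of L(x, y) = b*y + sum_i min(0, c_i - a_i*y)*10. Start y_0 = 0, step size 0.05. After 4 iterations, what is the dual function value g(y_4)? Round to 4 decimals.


Dual ascent for LP: min 3*x1 + 9*x2, 4*x1 + 4*x2 = 25, 0 <= x_i <= 10
Step 1: y^k = 0.0, reduced costs: (3.0, 9.0)
  x^k = (0.0, 0.0), subgradient = b - a^T x = 25.0
  y^{k+1} = 0.0 + 0.05*25.0 = 1.25
Step 2: y^k = 1.25, reduced costs: (-2.0, 4.0)
  x^k = (10.0, 0.0), subgradient = b - a^T x = -15.0
  y^{k+1} = 1.25 + 0.05*-15.0 = 0.5
Step 3: y^k = 0.5, reduced costs: (1.0, 7.0)
  x^k = (0.0, 0.0), subgradient = b - a^T x = 25.0
  y^{k+1} = 0.5 + 0.05*25.0 = 1.75
Step 4: y^k = 1.75, reduced costs: (-4.0, 2.0)
  x^k = (10.0, 0.0), subgradient = b - a^T x = -15.0
  y^{k+1} = 1.75 + 0.05*-15.0 = 1.0
Dual objective at y_4 = 1.0: reduced costs (-1.0, 5.0), box minimizer x = (10.0, 0.0)
g(y_4) = b*y + (c1 - a1*y)*x1 + (c2 - a2*y)*x2 = 25*1.0 + (-1.0)*10.0 + 5.0*0.0 = 25.0 - 10.0 + 0.0 = 15.0


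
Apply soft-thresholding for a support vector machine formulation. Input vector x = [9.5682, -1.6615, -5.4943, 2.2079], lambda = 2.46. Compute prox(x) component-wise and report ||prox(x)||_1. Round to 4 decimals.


Soft-thresholding with lambda = 2.46:
prox(9.5682) = sign(9.5682)*max(|9.5682| - 2.46, 0) = 7.1082
prox(-1.6615) = sign(-1.6615)*max(|-1.6615| - 2.46, 0) = 0.0
prox(-5.4943) = sign(-5.4943)*max(|-5.4943| - 2.46, 0) = -3.0343
prox(2.2079) = sign(2.2079)*max(|2.2079| - 2.46, 0) = 0.0
prox(x) = [7.1082, 0.0, -3.0343, 0.0]
||prox(x)||_1 = 7.1082 + 0.0 + 3.0343 + 0.0 = 10.1425


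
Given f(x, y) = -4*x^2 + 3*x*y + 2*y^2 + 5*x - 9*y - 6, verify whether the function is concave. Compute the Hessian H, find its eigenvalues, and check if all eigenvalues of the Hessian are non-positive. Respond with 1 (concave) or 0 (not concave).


The Hessian of f(x,y) = -4*x^2 + 3*x*y + 2*y^2 + 5*x - 9*y - 6 is:
H = [[-8, 3], [3, 4]]
Trace = -8 + 4 = -4
Determinant = -8*4 - (3)^2 = -41
Discriminant = (-4)^2 - 4*-41 = 180.0
Eigenvalues: lambda_1 = -8.7082, lambda_2 = 4.7082
The function is not concave.

0


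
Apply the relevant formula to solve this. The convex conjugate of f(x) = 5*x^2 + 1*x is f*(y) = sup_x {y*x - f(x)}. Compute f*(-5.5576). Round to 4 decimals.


f*(y) = sup_x {y*x - a*x^2 - b*x} = sup_x {(y-b)*x - a*x^2}
FOC: (y - b) - 2a*x = 0 => x* = (y - b)/(2a)
x* = (-5.5576 - 1)/(2*5) = -0.6558
f*(-5.5576) = (y-b)^2/(4a) = (-5.5576 - 1)^2/(4*5)
= 43.0021/20 = 2.1501


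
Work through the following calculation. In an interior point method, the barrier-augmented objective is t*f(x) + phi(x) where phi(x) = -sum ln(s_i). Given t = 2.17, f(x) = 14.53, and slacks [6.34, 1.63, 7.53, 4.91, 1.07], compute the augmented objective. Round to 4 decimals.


Step 1: Compute log-barrier.
ln values: [1.8469, 0.4886, 2.0189, 1.5913, 0.0677]
phi = -(1.8469 + 0.4886 + 2.0189 + 1.5913 + 0.0677) = -6.0133
Step 2: Compute augmented objective.
t*f(x) = 2.17*14.53 = 31.5301
Total = 31.5301 - 6.0133 = 25.5168


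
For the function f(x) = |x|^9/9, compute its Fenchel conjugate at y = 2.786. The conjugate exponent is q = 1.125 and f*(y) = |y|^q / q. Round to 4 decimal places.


The conjugate exponent q satisfies 1/p + 1/q = 1.
p = 9, so q = 9/(9 - 1) = 1.125
|y|^q = 2.786^1.125 = 3.1667
f*(2.786) = 3.1667 / 1.125 = 2.8148


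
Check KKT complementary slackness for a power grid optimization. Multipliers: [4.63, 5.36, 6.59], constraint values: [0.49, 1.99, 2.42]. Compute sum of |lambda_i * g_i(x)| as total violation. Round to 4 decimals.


KKT complementary slackness check:
lambda_1 * g_1 = 4.63 * 0.49 = 2.2687
lambda_2 * g_2 = 5.36 * 1.99 = 10.6664
lambda_3 * g_3 = 6.59 * 2.42 = 15.9478
Total violation = 2.2687 + 10.6664 + 15.9478 = 28.8829


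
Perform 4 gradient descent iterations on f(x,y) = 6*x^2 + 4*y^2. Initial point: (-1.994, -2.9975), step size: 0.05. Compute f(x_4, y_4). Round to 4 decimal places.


Gradient descent on f(x,y) = 6*x^2 + 4*y^2.
Starting point: (-1.994, -2.9975), alpha = 0.05
Step 1: grad_x = 2*6*-1.994 = -23.928, grad_y = 2*4*-2.9975 = -23.98
  x_1 = -1.994 - 0.05*-23.928 = -0.7976
  y_1 = -2.9975 - 0.05*-23.98 = -1.7985
Step 2: grad_x = 2*6*-0.7976 = -9.5712, grad_y = 2*4*-1.7985 = -14.388
  x_2 = -0.7976 - 0.05*-9.5712 = -0.319
  y_2 = -1.7985 - 0.05*-14.388 = -1.0791
Step 3: grad_x = 2*6*-0.319 = -3.8285, grad_y = 2*4*-1.0791 = -8.6328
  x_3 = -0.319 - 0.05*-3.8285 = -0.1276
  y_3 = -1.0791 - 0.05*-8.6328 = -0.6475
Step 4: grad_x = 2*6*-0.1276 = -1.5314, grad_y = 2*4*-0.6475 = -5.1797
  x_4 = -0.1276 - 0.05*-1.5314 = -0.051
  y_4 = -0.6475 - 0.05*-5.1797 = -0.3885
f(-0.051, -0.3885) = 6*(-0.051)^2 + 4*(-0.3885)^2 = 0.6193


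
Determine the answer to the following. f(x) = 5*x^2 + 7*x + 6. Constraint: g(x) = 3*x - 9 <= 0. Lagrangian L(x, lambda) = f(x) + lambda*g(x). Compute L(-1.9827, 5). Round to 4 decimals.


Step 1: Evaluate f(x).
f(-1.9827) = 5*(-1.9827)^2 + 7*(-1.9827) + 6 = 11.7766
Step 2: Evaluate g(x).
g(-1.9827) = 3*-1.9827 - 9 = -14.9481
Step 3: Compute Lagrangian.
L = 11.7766 + 5*-14.9481 = -62.9639


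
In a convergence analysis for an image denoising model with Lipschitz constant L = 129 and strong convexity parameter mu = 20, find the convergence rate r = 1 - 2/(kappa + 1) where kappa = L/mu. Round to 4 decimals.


Step 1: Compute the condition number.
kappa = L/mu = 129/20 = 6.45
Step 2: Compute the convergence rate.
r = 1 - 2/(kappa + 1) = 1 - 2*mu/(L + mu) = (L - mu)/(L + mu) = 109/149 = 0.7315


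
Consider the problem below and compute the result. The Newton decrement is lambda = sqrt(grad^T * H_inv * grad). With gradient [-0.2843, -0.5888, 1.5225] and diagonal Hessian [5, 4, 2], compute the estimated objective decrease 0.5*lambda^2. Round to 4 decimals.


Step 1: H is diagonal, so H^(-1) * g = [-0.0569, -0.1472, 0.7613].
Step 2: g^T H^(-1) g = sum_i g_i^2 / H_ii
  = (-0.2843)^2/5 + (-0.5888)^2/4 + (1.5225)^2/2
  = 0.0162 + 0.0867 + 1.159 = 1.2618
Step 3: Objective decrease = 0.5 * g^T H^(-1) g = 0.6309


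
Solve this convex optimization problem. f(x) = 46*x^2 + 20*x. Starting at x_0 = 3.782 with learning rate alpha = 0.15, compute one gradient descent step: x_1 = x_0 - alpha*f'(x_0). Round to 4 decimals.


We compute the gradient at x_0 and apply the update.
f'(x) = 92*x + 20
f'(3.782) = 92*3.782 + 20 = 367.944
x_1 = 3.782 - 0.15*367.944 = -51.4096


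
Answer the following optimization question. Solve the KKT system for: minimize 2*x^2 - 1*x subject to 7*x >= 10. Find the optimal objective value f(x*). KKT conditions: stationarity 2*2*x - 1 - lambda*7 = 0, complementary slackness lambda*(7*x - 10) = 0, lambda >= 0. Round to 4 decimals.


Step 1: Try lambda = 0 (constraint inactive).
x_unc = 1/(2*2) = 0.25
Check: 7*0.25 = 1.75 < 10 -- violated!
Step 2: Constraint must be active: 7*x = 10
x* = 10/7 = 1.4286 (rounded; the exact value 10/7 is used below)
lambda = (2*2*(10/7) - 1)/7 = 0.6735
Step 3: Compute optimal value.
f(x*) = 2*(10/7)^2 - 1*(10/7) = 2.6531


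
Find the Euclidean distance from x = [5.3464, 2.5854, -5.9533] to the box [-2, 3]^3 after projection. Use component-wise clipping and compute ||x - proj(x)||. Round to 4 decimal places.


Project each component onto [-2, 3].
clip(5.3464) = 3.0, clip(2.5854) = 2.5854, clip(-5.9533) = -2.0
Projection = [3.0, 2.5854, -2.0]
Squared diffs: [5.5056, 0.0, 15.6286]
Distance = sqrt(21.1342) = 4.5972


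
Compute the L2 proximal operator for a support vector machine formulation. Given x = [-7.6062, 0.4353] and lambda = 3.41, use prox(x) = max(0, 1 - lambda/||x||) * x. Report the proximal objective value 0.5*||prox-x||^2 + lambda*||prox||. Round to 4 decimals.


Step 1: Compute ||x||.
||x|| = 7.6186
Step 2: Compute scaling factor.
scale = max(0, 1 - 3.41/7.6186) = 0.5524
Step 3: prox(x) = [-4.2018, 0.2405]
||prox(x)|| = 4.2086
Step 4: Proximal objective.
0.5*||prox-x||^2 = 5.8141
lambda*||prox|| = 14.3513
Total = 20.1655


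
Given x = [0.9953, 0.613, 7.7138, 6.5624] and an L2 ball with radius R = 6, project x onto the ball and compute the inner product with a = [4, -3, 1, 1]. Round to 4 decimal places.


Step 1: Compute ||x|| (intermediates to 6 decimals).
||x|| = sqrt(0.9953^2 + 0.613^2 + 7.7138^2 + 6.5624^2) = 10.194812
Step 2: Project.
Since ||x|| > R, scale = R/||x|| = 6/10.194812 = 0.588535, proj(x) = scale * x
proj(x) = [0.585769, 0.360772, 4.539841, 3.862202]
Step 3: Dot product.
a^T * proj(x) = 4*0.585769 - 3*0.360772 + 1*4.539841 + 1*3.862202 = 9.6628


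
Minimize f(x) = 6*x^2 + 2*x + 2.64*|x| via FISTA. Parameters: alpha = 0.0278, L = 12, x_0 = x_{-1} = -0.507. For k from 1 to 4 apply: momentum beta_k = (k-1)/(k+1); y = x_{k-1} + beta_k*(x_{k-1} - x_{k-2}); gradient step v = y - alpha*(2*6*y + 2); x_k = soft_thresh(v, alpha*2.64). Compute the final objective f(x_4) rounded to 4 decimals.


FISTA on f(x) = 6*x^2 + 2*x + 2.64*|x|
L = 12, alpha = 0.0278
Iteration 1: beta = 0.0, y = -0.507 + 0.0*(-0.507 + 0.507) = -0.507
  grad(y) = -4.084, v = y - alpha*grad = -0.3935
  prox(v) = soft_thresh(-0.3935, 0.0734) = -0.3201
Iteration 2: beta = 0.3333, y = -0.3201 + 0.3333*(-0.3201 + 0.507) = -0.2578
  grad(y) = -1.0932, v = y - alpha*grad = -0.2274
  prox(v) = soft_thresh(-0.2274, 0.0734) = -0.154
Iteration 3: beta = 0.5, y = -0.154 + 0.5*(-0.154 + 0.3201) = -0.0709
  grad(y) = 1.1488, v = y - alpha*grad = -0.1029
  prox(v) = soft_thresh(-0.1029, 0.0734) = -0.0295
Iteration 4: beta = 0.6, y = -0.0295 + 0.6*(-0.0295 + 0.154) = 0.0452
  grad(y) = 2.5427, v = y - alpha*grad = -0.0255
  prox(v) = soft_thresh(-0.0255, 0.0734) = 0.0
f(x_4) = 6*0.0^2 + 2*0.0 + 2.64*|0.0| = 0.0


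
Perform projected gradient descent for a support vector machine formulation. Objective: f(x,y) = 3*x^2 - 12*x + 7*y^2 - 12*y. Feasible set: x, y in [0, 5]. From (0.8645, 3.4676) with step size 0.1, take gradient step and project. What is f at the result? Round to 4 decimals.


Step 1: Compute gradient at (0.8645, 3.4676).
grad_x = 2*3*0.8645 - 12 = -6.813
grad_y = 2*7*3.4676 - 12 = 36.5464
Step 2: Gradient step.
x_raw = 0.8645 - 0.1*-6.813 = 1.5458
y_raw = 3.4676 - 0.1*36.5464 = -0.187
Step 3: Project onto [0, 5].
x_proj = clip(1.5458) = 1.5458
y_proj = clip(-0.187) = 0.0
Step 4: Evaluate f.
f(1.5458, 0.0) = -11.3811


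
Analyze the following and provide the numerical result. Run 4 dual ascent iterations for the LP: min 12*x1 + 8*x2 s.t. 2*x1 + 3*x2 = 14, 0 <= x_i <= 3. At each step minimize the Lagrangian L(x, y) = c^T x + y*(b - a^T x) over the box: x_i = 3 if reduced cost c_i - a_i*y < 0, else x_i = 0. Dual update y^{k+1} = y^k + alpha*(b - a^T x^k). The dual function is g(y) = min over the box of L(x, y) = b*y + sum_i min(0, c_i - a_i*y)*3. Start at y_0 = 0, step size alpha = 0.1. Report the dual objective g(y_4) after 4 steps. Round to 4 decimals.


Dual ascent for LP: min 12*x1 + 8*x2, 2*x1 + 3*x2 = 14, 0 <= x_i <= 3
Step 1: y^k = 0.0, reduced costs: (12.0, 8.0)
  x^k = (0.0, 0.0), subgradient = b - a^T x = 14.0
  y^{k+1} = 0.0 + 0.1*14.0 = 1.4
Step 2: y^k = 1.4, reduced costs: (9.2, 3.8)
  x^k = (0.0, 0.0), subgradient = b - a^T x = 14.0
  y^{k+1} = 1.4 + 0.1*14.0 = 2.8
Step 3: y^k = 2.8, reduced costs: (6.4, -0.4)
  x^k = (0.0, 3.0), subgradient = b - a^T x = 5.0
  y^{k+1} = 2.8 + 0.1*5.0 = 3.3
Step 4: y^k = 3.3, reduced costs: (5.4, -1.9)
  x^k = (0.0, 3.0), subgradient = b - a^T x = 5.0
  y^{k+1} = 3.3 + 0.1*5.0 = 3.8
Dual objective at y_4 = 3.8: reduced costs (4.4, -3.4), box minimizer x = (0.0, 3.0)
g(y_4) = b*y + (c1 - a1*y)*x1 + (c2 - a2*y)*x2 = 14*3.8 + 4.4*0.0 + (-3.4)*3.0 = 53.2 + 0.0 - 10.2 = 43.0


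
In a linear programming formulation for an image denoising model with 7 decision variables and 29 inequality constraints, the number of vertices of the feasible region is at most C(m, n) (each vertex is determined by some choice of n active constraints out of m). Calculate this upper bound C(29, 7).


Each vertex corresponds to some choice of n active constraints out of m, so the number of vertices is at most C(m, n) = m! / (n!(m-n)!).
m = 29, n = 7
Numerator: 29 * 28 * 27 * 26 * 25 * 24 * 23
Denominator: 7! = 5040
C(29, 7) = 1560780


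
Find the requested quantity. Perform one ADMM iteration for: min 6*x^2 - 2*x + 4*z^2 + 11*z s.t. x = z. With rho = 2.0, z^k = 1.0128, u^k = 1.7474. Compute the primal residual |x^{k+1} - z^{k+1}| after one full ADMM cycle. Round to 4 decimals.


ADMM iteration with rho = 2.0, z^k = 1.0128, u^k = 1.7474
Step 1: x-update.
Minimize 6*x^2 - 2*x + (2.0/2)*(x - 1.0128 + 1.7474)^2
FOC: (2*6 + 2.0)*x = 2 + 2.0*(1.0128 - 1.7474)
x^{k+1} = 0.0379
Step 2: z-update.
Minimize 4*z^2 + 11*z + (2.0/2)*(0.0379 - z + 1.7474)^2
FOC: (2*4 + 2.0)*z = -11 + 2.0*(0.0379 + 1.7474)
z^{k+1} = -0.7429
Step 3: u-update.
u^{k+1} = 1.7474 + 0.0379 + 0.7429 = 2.5283
Step 4: Primal residual = |0.0379 + 0.7429| = 0.7809


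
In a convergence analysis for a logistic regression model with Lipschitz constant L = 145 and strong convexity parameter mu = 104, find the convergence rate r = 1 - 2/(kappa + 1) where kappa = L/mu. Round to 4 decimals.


Step 1: Compute the condition number.
kappa = L/mu = 145/104 = 1.3942
Step 2: Compute the convergence rate.
r = 1 - 2/(kappa + 1) = 1 - 2*mu/(L + mu) = (L - mu)/(L + mu) = 41/249 = 0.1647


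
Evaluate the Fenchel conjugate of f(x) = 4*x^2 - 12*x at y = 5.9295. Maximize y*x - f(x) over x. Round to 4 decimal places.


f*(y) = sup_x {y*x - a*x^2 - b*x} = sup_x {(y-b)*x - a*x^2}
FOC: (y - b) - 2a*x = 0 => x* = (y - b)/(2a)
x* = (5.9295 + 12)/(2*4) = 2.2412
f*(5.9295) = (y-b)^2/(4a) = (5.9295 + 12)^2/(4*4)
= 321.467/16 = 20.0917


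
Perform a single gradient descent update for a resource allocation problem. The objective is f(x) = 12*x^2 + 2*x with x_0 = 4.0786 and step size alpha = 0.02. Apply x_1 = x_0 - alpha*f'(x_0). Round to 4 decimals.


We compute the gradient at x_0 and apply the update.
f'(x) = 24*x + 2
f'(4.0786) = 24*4.0786 + 2 = 99.8864
x_1 = 4.0786 - 0.02*99.8864 = 2.0809


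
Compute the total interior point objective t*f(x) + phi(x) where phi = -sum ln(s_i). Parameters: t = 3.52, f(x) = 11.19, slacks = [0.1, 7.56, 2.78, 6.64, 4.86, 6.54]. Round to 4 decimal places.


Step 1: Compute log-barrier.
ln values: [-2.3026, 2.0229, 1.0225, 1.8931, 1.581, 1.8779]
phi = -(-2.3026 + 2.0229 + 1.0225 + 1.8931 + 1.581 + 1.8779) = -6.0948
Step 2: Compute augmented objective.
t*f(x) = 3.52*11.19 = 39.3888
Total = 39.3888 - 6.0948 = 33.294
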